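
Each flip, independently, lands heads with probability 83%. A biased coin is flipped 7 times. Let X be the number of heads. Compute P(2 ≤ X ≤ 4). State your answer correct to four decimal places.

0.1004

X ~ Binomial(7, 0.83); P(2 ≤ X ≤ 4) = Σ C(7,k) p^k (1−p)^(7−k) over k:
  k=2: C(7,2)·0.83^2·0.17^5 = 0.002054
  k=3: C(7,3)·0.83^3·0.17^4 = 0.016715
  k=4: C(7,4)·0.83^4·0.17^3 = 0.081607
Total = 0.100376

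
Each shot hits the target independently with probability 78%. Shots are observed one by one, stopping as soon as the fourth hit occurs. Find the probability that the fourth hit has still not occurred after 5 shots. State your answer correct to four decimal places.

Needing more than 5 shots ⇔ fewer than 4 successes in the first 5. With X ~ Binomial(5, 0.78), P(Y > 5) = P(X ≤ 3).
  k=0: C(5,0)·0.78^0·0.22^5 = 0.000515
  k=1: C(5,1)·0.78^1·0.22^4 = 0.009136
  k=2: C(5,2)·0.78^2·0.22^3 = 0.064782
  k=3: C(5,3)·0.78^3·0.22^2 = 0.229683
P(X ≤ 3) = 0.304117

0.3041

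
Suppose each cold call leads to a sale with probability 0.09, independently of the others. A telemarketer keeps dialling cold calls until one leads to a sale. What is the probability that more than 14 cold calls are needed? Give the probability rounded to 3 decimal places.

0.267

Y = number of cold calls to the first success; geometric, p = 0.09.
P(Y > 14) = P(first 14 all fail) = (1−p)^14 = 0.26704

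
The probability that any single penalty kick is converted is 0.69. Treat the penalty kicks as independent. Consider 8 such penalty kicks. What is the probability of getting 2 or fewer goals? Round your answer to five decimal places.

X ~ Binomial(8, 0.69); P(X ≤ 2) = Σ C(8,k) p^k (1−p)^(8−k) over k:
  k=0: C(8,0)·0.69^0·0.31^8 = 0.0000853
  k=1: C(8,1)·0.69^1·0.31^7 = 0.0015187
  k=2: C(8,2)·0.69^2·0.31^6 = 0.0118311
Total = 0.0134351

0.01344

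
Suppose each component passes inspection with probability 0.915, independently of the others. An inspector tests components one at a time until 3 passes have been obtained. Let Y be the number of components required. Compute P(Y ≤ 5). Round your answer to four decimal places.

Finishing within 5 components ⇔ at least 3 successes in the first 5. With X ~ Binomial(5, 0.915), P(Y ≤ 5) = 1 − P(X ≤ 2).
  k=0: C(5,0)·0.915^0·0.085^5 = 0.000004
  k=1: C(5,1)·0.915^1·0.085^4 = 0.000239
  k=2: C(5,2)·0.915^2·0.085^3 = 0.005142
1 − 0.005385 = 0.994615

0.9946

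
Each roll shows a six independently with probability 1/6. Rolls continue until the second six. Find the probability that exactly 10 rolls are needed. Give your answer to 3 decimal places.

0.058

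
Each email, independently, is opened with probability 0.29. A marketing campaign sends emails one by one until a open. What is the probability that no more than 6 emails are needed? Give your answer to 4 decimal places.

0.8719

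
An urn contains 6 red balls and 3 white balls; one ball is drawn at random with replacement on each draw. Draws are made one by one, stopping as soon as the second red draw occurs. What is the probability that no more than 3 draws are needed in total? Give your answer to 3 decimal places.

Finishing within 3 draws ⇔ at least 2 successes in the first 3. With X ~ Binomial(3, 0.666667), P(Y ≤ 3) = 1 − P(X ≤ 1).
  k=0: C(3,0)·0.666667^0·0.333333^3 = 0.03704
  k=1: C(3,1)·0.666667^1·0.333333^2 = 0.22222
1 − 0.25926 = 0.74074

0.741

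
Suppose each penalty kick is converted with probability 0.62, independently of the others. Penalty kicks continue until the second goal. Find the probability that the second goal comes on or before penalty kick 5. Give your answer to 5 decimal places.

0.92744

Finishing within 5 penalty kicks ⇔ at least 2 successes in the first 5. With X ~ Binomial(5, 0.62), P(Y ≤ 5) = 1 − P(X ≤ 1).
  k=0: C(5,0)·0.62^0·0.38^5 = 0.0079235
  k=1: C(5,1)·0.62^1·0.38^4 = 0.0646392
1 − 0.0725627 = 0.9274373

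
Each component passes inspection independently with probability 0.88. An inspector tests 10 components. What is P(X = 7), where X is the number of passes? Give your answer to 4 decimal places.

0.0847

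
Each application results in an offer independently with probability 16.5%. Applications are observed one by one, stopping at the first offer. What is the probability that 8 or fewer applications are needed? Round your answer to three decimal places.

0.764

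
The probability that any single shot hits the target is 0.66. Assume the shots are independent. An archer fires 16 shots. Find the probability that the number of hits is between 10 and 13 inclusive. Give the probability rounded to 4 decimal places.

0.6648

X ~ Binomial(16, 0.66); P(10 ≤ X ≤ 13) = Σ C(16,k) p^k (1−p)^(16−k) over k:
  k=10: C(16,10)·0.66^10·0.34^6 = 0.194016
  k=11: C(16,11)·0.66^11·0.34^5 = 0.205428
  k=12: C(16,12)·0.66^12·0.34^4 = 0.166155
  k=13: C(16,13)·0.66^13·0.34^3 = 0.099242
Total = 0.664842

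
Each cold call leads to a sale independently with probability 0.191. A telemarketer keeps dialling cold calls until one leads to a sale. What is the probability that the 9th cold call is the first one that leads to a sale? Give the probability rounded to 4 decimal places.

Geometric (trials to first success), p = 0.191.
P(Y = 9) = (1−p)^8 · p = 0.18348 · 0.191 = 0.035045

0.0350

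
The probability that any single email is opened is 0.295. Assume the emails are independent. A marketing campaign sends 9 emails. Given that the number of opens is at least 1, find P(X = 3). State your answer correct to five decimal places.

0.27668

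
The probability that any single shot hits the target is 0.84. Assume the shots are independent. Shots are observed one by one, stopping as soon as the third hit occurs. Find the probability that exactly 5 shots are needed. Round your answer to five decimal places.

0.09104

Y = trial on which the third success occurs; negative binomial, r=3, p=0.84.
P(Y=5) = C(4,2) · p^3 · (1−p)^2
= 6 · 0.5927 · 0.0256 = 0.0910393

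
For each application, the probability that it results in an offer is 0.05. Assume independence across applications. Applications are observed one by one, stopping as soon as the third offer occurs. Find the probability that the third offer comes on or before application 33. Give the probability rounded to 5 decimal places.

Finishing within 33 applications ⇔ at least 3 successes in the first 33. With X ~ Binomial(33, 0.05), P(Y ≤ 33) = 1 − P(X ≤ 2).
  k=0: C(33,0)·0.05^0·0.95^33 = 0.1840259
  k=1: C(33,1)·0.05^1·0.95^32 = 0.3196239
  k=2: C(33,2)·0.05^2·0.95^31 = 0.2691570
1 − 0.7728069 = 0.2271931

0.22719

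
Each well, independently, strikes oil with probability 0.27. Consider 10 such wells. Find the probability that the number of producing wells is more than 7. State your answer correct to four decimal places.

0.0007

X ~ Binomial(10, 0.27); P(X ≥ 8) = Σ C(10,k) p^k (1−p)^(10−k) over k:
  k=8: C(10,8)·0.27^8·0.73^2 = 0.000677
  k=9: C(10,9)·0.27^9·0.73^1 = 0.000056
  k=10: C(10,10)·0.27^10·0.73^0 = 0.000002
Total = 0.000735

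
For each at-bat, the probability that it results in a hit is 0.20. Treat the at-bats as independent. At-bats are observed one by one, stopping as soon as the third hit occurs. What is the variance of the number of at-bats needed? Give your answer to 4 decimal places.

60.0000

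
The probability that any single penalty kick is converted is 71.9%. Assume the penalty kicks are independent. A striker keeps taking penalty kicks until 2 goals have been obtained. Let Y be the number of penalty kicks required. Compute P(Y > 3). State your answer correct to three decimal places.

0.193

Needing more than 3 penalty kicks ⇔ fewer than 2 successes in the first 3. With X ~ Binomial(3, 0.719), P(Y > 3) = P(X ≤ 1).
  k=0: C(3,0)·0.719^0·0.281^3 = 0.02219
  k=1: C(3,1)·0.719^1·0.281^2 = 0.17032
P(X ≤ 1) = 0.19251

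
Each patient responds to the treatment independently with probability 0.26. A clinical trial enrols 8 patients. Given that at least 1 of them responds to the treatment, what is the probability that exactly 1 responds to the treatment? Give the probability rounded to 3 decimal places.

0.278

X ~ Binomial(8, 0.26). Want P(X=1 | X≥1) = P(X=1) / P(X≥1).
P(X=1) = C(8,1)·0.26^1·0.74^7 = 0.25275
P(X≥1) = 1 − 0.08992 = 0.91008
Ratio = 0.25275 / 0.91008 = 0.27772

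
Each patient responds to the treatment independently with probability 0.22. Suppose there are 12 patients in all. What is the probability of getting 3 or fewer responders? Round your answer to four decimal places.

0.7390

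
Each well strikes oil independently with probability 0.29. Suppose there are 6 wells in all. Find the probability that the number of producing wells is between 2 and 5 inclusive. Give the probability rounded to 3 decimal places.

0.557

X ~ Binomial(6, 0.29); P(2 ≤ X ≤ 5) = Σ C(6,k) p^k (1−p)^(6−k) over k:
  k=2: C(6,2)·0.29^2·0.71^4 = 0.32057
  k=3: C(6,3)·0.29^3·0.71^3 = 0.17458
  k=4: C(6,4)·0.29^4·0.71^2 = 0.05348
  k=5: C(6,5)·0.29^5·0.71^1 = 0.00874
Total = 0.55737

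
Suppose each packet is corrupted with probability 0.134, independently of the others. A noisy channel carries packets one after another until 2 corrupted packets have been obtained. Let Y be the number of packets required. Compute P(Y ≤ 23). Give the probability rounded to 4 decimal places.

Finishing within 23 packets ⇔ at least 2 successes in the first 23. With X ~ Binomial(23, 0.134), P(Y ≤ 23) = 1 − P(X ≤ 1).
  k=0: C(23,0)·0.134^0·0.866^23 = 0.036552
  k=1: C(23,1)·0.134^1·0.866^22 = 0.130085
1 − 0.166637 = 0.833363

0.8334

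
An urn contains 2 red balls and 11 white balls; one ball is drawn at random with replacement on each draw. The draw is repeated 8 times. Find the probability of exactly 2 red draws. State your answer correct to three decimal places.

X ~ Binomial(n=8, p=0.153846).
P(X=2) = C(8,2) · p^2 · (1−p)^6
= 28 · 0.023669 · 0.36703 = 0.24324

0.243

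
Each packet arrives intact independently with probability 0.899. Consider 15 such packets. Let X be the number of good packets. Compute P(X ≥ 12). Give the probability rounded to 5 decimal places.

0.94272

X ~ Binomial(15, 0.899); P(X ≥ 12) = Σ C(15,k) p^k (1−p)^(15−k) over k:
  k=12: C(15,12)·0.899^12·0.101^3 = 0.1306447
  k=13: C(15,13)·0.899^13·0.101^2 = 0.2683540
  k=14: C(15,14)·0.899^14·0.101^1 = 0.3412309
  k=15: C(15,15)·0.899^15·0.101^0 = 0.2024862
Total = 0.9427157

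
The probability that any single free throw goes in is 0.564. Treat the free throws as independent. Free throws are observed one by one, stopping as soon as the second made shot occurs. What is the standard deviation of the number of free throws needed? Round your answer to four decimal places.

1.6557

Y = total free throws until the second success; negative binomial with r=2, p=0.564.
SD(Y) = √[r(1−p)/p²] = √(2.741311) = 1.655690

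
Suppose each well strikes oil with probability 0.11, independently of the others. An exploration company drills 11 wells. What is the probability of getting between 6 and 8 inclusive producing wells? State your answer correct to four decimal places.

X ~ Binomial(11, 0.11); P(6 ≤ X ≤ 8) = Σ C(11,k) p^k (1−p)^(11−k) over k:
  k=6: C(11,6)·0.11^6·0.89^5 = 0.000457
  k=7: C(11,7)·0.11^7·0.89^4 = 0.000040
  k=8: C(11,8)·0.11^8·0.89^3 = 0.000002
Total = 0.000500

0.0005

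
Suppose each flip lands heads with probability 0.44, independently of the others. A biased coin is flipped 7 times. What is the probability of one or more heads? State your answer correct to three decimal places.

0.983

P(at least one) = 1 − P(none) = 1 − (1 − 0.44)^7
= 1 − 0.01727 = 0.98273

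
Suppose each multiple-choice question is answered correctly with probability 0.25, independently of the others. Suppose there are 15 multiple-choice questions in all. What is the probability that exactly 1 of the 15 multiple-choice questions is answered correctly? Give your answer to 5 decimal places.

0.06682

X ~ Binomial(n=15, p=0.25).
P(X=1) = C(15,1) · p^1 · (1−p)^14
= 15 · 0.25 · 0.017818 = 0.0668173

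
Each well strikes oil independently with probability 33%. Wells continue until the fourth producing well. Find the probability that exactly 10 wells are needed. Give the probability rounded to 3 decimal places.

0.090

Y = trial on which the fourth success occurs; negative binomial, r=4, p=0.33.
P(Y=10) = C(9,3) · p^4 · (1−p)^6
= 84 · 0.011859 · 0.090458 = 0.09011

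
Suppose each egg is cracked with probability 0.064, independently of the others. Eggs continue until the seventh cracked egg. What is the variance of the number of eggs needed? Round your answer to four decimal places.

Y = total eggs until the seventh success; negative binomial with r=7, p=0.064.
Var(Y) = r(1−p)/p² = 7·0.936 / 0.064² = 1599.609375

1599.6094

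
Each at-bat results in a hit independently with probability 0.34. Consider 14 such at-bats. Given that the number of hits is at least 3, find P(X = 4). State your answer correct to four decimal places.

0.2321

X ~ Binomial(14, 0.34). Want P(X=4 | X≥3) = P(X=4) / P(X≥3).
P(X=4) = C(14,4)·0.34^4·0.66^10 = 0.209792
P(X≥3) = 1 − 0.002976 − 0.021462 − 0.071866 = 0.903695
Ratio = 0.209792 / 0.903695 = 0.232149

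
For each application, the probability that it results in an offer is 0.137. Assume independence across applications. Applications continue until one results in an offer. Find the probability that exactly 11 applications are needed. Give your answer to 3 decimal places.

Geometric (trials to first success), p = 0.137.
P(Y = 11) = (1−p)^10 · p = 0.22914 · 0.137 = 0.03139

0.031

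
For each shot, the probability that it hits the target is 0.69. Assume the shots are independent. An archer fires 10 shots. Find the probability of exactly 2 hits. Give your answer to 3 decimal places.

0.002

X ~ Binomial(n=10, p=0.69).
P(X=2) = C(10,2) · p^2 · (1−p)^8
= 45 · 0.4761 · 8.5289e-05 = 0.00183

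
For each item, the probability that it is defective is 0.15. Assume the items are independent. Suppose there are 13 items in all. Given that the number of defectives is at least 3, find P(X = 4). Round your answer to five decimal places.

X ~ Binomial(13, 0.15). Want P(X=4 | X≥3) = P(X=4) / P(X≥3).
P(X=4) = C(13,4)·0.15^4·0.85^9 = 0.0838381
P(X≥3) = 1 − 0.1209055 − 0.2773714 − 0.2936874 = 0.3080357
Ratio = 0.0838381 / 0.3080357 = 0.2721701

0.27217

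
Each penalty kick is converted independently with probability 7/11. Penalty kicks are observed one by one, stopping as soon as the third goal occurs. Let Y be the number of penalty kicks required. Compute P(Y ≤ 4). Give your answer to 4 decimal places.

0.5388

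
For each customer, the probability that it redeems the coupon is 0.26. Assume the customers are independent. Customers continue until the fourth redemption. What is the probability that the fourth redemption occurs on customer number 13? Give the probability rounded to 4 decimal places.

Y = trial on which the fourth success occurs; negative binomial, r=4, p=0.26.
P(Y=13) = C(12,3) · p^4 · (1−p)^9
= 220 · 0.0045698 · 0.06654 = 0.066896

0.0669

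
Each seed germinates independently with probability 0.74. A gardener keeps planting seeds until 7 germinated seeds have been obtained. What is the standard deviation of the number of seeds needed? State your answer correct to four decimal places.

Y = total seeds until the seventh success; negative binomial with r=7, p=0.74.
SD(Y) = √[r(1−p)/p²] = √(3.323594) = 1.823073

1.8231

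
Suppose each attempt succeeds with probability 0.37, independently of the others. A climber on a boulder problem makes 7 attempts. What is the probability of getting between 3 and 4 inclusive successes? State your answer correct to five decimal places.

0.44330

X ~ Binomial(7, 0.37); P(3 ≤ X ≤ 4) = Σ C(7,k) p^k (1−p)^(7−k) over k:
  k=3: C(7,3)·0.37^3·0.63^4 = 0.2792772
  k=4: C(7,4)·0.37^4·0.63^3 = 0.1640199
Total = 0.4432971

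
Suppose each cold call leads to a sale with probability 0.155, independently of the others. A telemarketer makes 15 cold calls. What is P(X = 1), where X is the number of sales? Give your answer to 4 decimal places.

X ~ Binomial(n=15, p=0.155).
P(X=1) = C(15,1) · p^1 · (1−p)^14
= 15 · 0.155 · 0.094622 = 0.219997

0.2200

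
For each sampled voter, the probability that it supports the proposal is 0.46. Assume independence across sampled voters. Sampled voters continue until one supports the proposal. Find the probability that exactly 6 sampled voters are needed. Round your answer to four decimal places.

0.0211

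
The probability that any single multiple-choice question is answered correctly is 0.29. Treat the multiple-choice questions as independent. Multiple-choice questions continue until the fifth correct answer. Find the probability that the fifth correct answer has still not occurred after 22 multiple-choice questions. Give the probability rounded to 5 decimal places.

0.19073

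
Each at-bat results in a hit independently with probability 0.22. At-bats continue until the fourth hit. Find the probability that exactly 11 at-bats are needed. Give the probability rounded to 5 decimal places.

0.04938

Y = trial on which the fourth success occurs; negative binomial, r=4, p=0.22.
P(Y=11) = C(10,3) · p^4 · (1−p)^7
= 120 · 0.0023426 · 0.17566 = 0.0493781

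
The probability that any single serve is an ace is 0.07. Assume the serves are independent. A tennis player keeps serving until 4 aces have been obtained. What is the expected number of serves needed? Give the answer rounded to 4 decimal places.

Y = total serves until the fourth success; negative binomial with r=4, p=0.07.
E[Y] = r / p = 4 / 0.07 = 57.142857

57.1429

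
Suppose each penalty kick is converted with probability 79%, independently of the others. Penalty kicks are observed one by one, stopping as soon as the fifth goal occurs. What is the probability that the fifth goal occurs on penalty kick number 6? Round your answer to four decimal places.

0.3231

Y = trial on which the fifth success occurs; negative binomial, r=5, p=0.79.
P(Y=6) = C(5,4) · p^5 · (1−p)^1
= 5 · 0.30771 · 0.21 = 0.323091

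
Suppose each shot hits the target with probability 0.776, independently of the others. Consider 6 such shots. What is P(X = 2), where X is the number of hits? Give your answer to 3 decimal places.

0.023

X ~ Binomial(n=6, p=0.776).
P(X=2) = C(6,2) · p^2 · (1−p)^4
= 15 · 0.60218 · 0.0025176 = 0.02274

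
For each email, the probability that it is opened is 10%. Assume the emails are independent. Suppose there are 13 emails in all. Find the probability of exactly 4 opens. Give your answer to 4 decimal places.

X ~ Binomial(n=13, p=0.10).
P(X=4) = C(13,4) · p^4 · (1−p)^9
= 715 · 0.0001 · 0.38742 = 0.027701

0.0277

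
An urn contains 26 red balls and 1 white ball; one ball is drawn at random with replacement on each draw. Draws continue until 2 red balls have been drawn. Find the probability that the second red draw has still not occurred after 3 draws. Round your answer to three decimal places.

Needing more than 3 draws ⇔ fewer than 2 successes in the first 3. With X ~ Binomial(3, 0.962963), P(Y > 3) = P(X ≤ 1).
  k=0: C(3,0)·0.962963^0·0.037037^3 = 0.00005
  k=1: C(3,1)·0.962963^1·0.037037^2 = 0.00396
P(X ≤ 1) = 0.00401

0.004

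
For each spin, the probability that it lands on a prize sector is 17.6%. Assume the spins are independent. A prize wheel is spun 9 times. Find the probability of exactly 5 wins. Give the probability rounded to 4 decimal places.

X ~ Binomial(n=9, p=0.176).
P(X=5) = C(9,5) · p^5 · (1−p)^4
= 126 · 0.00016887 · 0.46101 = 0.009809

0.0098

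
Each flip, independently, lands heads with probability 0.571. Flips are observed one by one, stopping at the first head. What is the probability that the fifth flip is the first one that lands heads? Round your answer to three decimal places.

0.019

Geometric (trials to first success), p = 0.571.
P(Y = 5) = (1−p)^4 · p = 0.033871 · 0.571 = 0.01934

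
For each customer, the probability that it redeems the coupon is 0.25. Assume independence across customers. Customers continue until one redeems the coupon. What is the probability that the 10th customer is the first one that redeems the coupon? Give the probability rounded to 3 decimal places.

0.019

Geometric (trials to first success), p = 0.25.
P(Y = 10) = (1−p)^9 · p = 0.075085 · 0.25 = 0.01877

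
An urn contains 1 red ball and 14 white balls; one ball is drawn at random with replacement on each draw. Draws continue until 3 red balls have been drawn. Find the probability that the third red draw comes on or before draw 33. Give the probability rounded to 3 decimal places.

0.379

Finishing within 33 draws ⇔ at least 3 successes in the first 33. With X ~ Binomial(33, 0.066667), P(Y ≤ 33) = 1 − P(X ≤ 2).
  k=0: C(33,0)·0.066667^0·0.933333^33 = 0.10262
  k=1: C(33,1)·0.066667^1·0.933333^32 = 0.24188
  k=2: C(33,2)·0.066667^2·0.933333^31 = 0.27643
1 − 0.62093 = 0.37907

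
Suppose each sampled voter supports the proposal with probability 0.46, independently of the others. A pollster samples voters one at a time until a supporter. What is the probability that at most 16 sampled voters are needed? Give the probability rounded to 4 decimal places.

0.9999

Y = number of sampled voters to the first success; geometric, p = 0.46.
P(Y ≤ 16) = 1 − (1−p)^16 = 1 − 0.000052 = 0.999948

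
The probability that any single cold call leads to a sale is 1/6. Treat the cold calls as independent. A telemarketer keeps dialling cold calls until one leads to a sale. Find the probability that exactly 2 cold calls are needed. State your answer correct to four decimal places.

Geometric (trials to first success), p = 0.166667.
P(Y = 2) = (1−p)^1 · p = 0.83333 · 0.166667 = 0.138889

0.1389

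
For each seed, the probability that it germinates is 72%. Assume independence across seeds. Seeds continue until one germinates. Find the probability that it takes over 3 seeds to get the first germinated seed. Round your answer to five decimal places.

Y = number of seeds to the first success; geometric, p = 0.72.
P(Y > 3) = P(first 3 all fail) = (1−p)^3 = 0.0219520

0.02195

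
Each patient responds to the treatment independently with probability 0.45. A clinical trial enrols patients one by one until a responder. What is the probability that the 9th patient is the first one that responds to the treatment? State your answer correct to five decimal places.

Geometric (trials to first success), p = 0.45.
P(Y = 9) = (1−p)^8 · p = 0.0083734 · 0.45 = 0.0037680

0.00377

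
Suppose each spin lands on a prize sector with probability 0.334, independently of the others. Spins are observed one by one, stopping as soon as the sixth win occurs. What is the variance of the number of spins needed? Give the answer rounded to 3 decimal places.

35.821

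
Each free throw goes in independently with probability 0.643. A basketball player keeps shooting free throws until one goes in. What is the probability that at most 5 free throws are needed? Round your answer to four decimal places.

0.9942

Y = number of free throws to the first success; geometric, p = 0.643.
P(Y ≤ 5) = 1 − (1−p)^5 = 1 − 0.005799 = 0.994201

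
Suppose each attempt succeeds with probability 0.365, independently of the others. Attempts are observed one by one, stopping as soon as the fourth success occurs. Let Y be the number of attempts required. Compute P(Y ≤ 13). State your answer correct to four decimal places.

0.7583

Finishing within 13 attempts ⇔ at least 4 successes in the first 13. With X ~ Binomial(13, 0.365), P(Y ≤ 13) = 1 − P(X ≤ 3).
  k=0: C(13,0)·0.365^0·0.635^13 = 0.002729
  k=1: C(13,1)·0.365^1·0.635^12 = 0.020395
  k=2: C(13,2)·0.365^2·0.635^11 = 0.070338
  k=3: C(13,3)·0.365^3·0.635^10 = 0.148246
1 − 0.241708 = 0.758292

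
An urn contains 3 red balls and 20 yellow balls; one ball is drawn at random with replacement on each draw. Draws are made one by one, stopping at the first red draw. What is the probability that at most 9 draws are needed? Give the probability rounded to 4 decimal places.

Y = number of draws to the first success; geometric, p = 0.130435.
P(Y ≤ 9) = 1 − (1−p)^9 = 1 − 0.284262 = 0.715738

0.7157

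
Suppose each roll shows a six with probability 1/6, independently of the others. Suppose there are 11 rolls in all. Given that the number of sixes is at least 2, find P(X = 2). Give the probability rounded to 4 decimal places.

X ~ Binomial(11, 0.166667). Want P(X=2 | X≥2) = P(X=2) / P(X≥2).
P(X=2) = C(11,2)·0.166667^2·0.833333^9 = 0.296094
P(X≥2) = 1 − 0.134588 − 0.296094 = 0.569318
Ratio = 0.296094 / 0.569318 = 0.520084

0.5201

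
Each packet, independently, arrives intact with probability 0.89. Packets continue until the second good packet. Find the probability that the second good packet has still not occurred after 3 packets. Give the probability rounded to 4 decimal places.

Needing more than 3 packets ⇔ fewer than 2 successes in the first 3. With X ~ Binomial(3, 0.89), P(Y > 3) = P(X ≤ 1).
  k=0: C(3,0)·0.89^0·0.11^3 = 0.001331
  k=1: C(3,1)·0.89^1·0.11^2 = 0.032307
P(X ≤ 1) = 0.033638

0.0336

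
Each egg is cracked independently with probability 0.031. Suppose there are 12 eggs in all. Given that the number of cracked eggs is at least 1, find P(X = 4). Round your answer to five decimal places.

0.00113

X ~ Binomial(12, 0.031). Want P(X=4 | X≥1) = P(X=4) / P(X≥1).
P(X=4) = C(12,4)·0.031^4·0.969^8 = 0.0003553
P(X≥1) = 1 − 0.6853072 = 0.3146928
Ratio = 0.0003553 / 0.3146928 = 0.0011292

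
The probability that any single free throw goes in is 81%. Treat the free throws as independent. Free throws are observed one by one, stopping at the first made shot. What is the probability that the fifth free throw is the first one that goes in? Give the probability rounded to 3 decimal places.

Geometric (trials to first success), p = 0.81.
P(Y = 5) = (1−p)^4 · p = 0.0013032 · 0.81 = 0.00106

0.001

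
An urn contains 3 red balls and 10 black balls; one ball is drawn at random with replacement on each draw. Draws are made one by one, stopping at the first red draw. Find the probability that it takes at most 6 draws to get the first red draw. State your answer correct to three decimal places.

0.793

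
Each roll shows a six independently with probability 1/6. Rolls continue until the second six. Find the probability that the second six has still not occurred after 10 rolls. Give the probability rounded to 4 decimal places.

Needing more than 10 rolls ⇔ fewer than 2 successes in the first 10. With X ~ Binomial(10, 0.166667), P(Y > 10) = P(X ≤ 1).
  k=0: C(10,0)·0.166667^0·0.833333^10 = 0.161506
  k=1: C(10,1)·0.166667^1·0.833333^9 = 0.323011
P(X ≤ 1) = 0.484517

0.4845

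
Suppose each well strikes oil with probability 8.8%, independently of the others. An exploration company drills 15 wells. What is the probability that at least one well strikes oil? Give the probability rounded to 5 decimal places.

P(at least one) = 1 − P(none) = 1 − (1 − 0.088)^15
= 1 − 0.2511439 = 0.7488561

0.74886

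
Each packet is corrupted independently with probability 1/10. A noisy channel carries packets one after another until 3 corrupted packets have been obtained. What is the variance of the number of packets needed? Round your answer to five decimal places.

Y = total packets until the third success; negative binomial with r=3, p=0.10.
Var(Y) = r(1−p)/p² = 3·0.90 / 0.10² = 270.0000000

270.00000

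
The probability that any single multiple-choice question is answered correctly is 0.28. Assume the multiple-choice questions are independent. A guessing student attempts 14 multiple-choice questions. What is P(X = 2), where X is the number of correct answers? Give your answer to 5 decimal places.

0.13847

X ~ Binomial(n=14, p=0.28).
P(X=2) = C(14,2) · p^2 · (1−p)^12
= 91 · 0.0784 · 0.019408 = 0.1384674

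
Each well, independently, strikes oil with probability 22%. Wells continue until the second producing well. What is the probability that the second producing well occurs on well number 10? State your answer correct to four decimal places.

0.0597

Y = trial on which the second success occurs; negative binomial, r=2, p=0.22.
P(Y=10) = C(9,1) · p^2 · (1−p)^8
= 9 · 0.0484 · 0.13701 = 0.059682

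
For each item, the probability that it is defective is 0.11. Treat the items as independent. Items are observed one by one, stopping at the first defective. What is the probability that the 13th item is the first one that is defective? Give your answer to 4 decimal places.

Geometric (trials to first success), p = 0.11.
P(Y = 13) = (1−p)^12 · p = 0.24699 · 0.11 = 0.027169

0.0272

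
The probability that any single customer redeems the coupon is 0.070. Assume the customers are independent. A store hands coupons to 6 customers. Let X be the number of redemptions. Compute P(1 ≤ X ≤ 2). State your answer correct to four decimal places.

X ~ Binomial(6, 0.07); P(1 ≤ X ≤ 2) = Σ C(6,k) p^k (1−p)^(6−k) over k:
  k=1: C(6,1)·0.07^1·0.93^5 = 0.292189
  k=2: C(6,2)·0.07^2·0.93^4 = 0.054982
Total = 0.347171

0.3472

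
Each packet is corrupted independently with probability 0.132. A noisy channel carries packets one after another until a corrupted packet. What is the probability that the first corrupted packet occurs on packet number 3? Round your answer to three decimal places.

0.099

Geometric (trials to first success), p = 0.132.
P(Y = 3) = (1−p)^2 · p = 0.75342 · 0.132 = 0.09945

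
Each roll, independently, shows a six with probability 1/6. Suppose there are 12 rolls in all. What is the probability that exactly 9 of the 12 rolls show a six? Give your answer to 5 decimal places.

0.00001

X ~ Binomial(n=12, p=0.166667).
P(X=9) = C(12,9) · p^9 · (1−p)^3
= 220 · 9.9229e-08 · 0.5787 = 0.0000126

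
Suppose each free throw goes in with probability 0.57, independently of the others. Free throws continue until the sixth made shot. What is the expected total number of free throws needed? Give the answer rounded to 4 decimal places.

10.5263

Y = total free throws until the sixth success; negative binomial with r=6, p=0.57.
E[Y] = r / p = 6 / 0.57 = 10.526316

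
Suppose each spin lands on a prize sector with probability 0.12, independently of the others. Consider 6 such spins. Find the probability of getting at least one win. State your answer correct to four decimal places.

0.5356

P(at least one) = 1 − P(none) = 1 − (1 − 0.12)^6
= 1 − 0.464404 = 0.535596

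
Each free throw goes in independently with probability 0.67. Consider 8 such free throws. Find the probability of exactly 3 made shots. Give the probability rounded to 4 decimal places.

0.0659

X ~ Binomial(n=8, p=0.67).
P(X=3) = C(8,3) · p^3 · (1−p)^5
= 56 · 0.30076 · 0.0039135 = 0.065915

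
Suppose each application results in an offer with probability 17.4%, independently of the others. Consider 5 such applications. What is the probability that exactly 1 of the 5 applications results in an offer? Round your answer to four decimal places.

0.4050

X ~ Binomial(n=5, p=0.174).
P(X=1) = C(5,1) · p^1 · (1−p)^4
= 5 · 0.174 · 0.4655 = 0.404985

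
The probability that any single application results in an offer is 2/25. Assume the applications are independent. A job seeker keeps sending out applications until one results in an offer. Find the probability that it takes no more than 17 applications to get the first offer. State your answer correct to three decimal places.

Y = number of applications to the first success; geometric, p = 0.08.
P(Y ≤ 17) = 1 − (1−p)^17 = 1 − 0.24232 = 0.75768

0.758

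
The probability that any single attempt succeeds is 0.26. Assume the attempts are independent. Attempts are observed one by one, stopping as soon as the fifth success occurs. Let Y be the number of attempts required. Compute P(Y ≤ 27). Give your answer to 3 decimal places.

Finishing within 27 attempts ⇔ at least 5 successes in the first 27. With X ~ Binomial(27, 0.26), P(Y ≤ 27) = 1 − P(X ≤ 4).
  k=0: C(27,0)·0.26^0·0.74^27 = 0.00029
  k=1: C(27,1)·0.26^1·0.74^26 = 0.00279
  k=2: C(27,2)·0.26^2·0.74^25 = 0.01277
  k=3: C(27,3)·0.26^3·0.74^24 = 0.03738
  k=4: C(27,4)·0.26^4·0.74^23 = 0.07880
1 − 0.13203 = 0.86797

0.868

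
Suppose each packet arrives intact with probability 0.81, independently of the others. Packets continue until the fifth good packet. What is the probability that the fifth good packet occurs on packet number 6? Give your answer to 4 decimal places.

0.3312

Y = trial on which the fifth success occurs; negative binomial, r=5, p=0.81.
P(Y=6) = C(5,4) · p^5 · (1−p)^1
= 5 · 0.34868 · 0.19 = 0.331245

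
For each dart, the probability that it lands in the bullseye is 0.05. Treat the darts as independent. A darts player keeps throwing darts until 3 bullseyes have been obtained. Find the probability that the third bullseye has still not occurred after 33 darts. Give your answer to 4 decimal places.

0.7728

Needing more than 33 darts ⇔ fewer than 3 successes in the first 33. With X ~ Binomial(33, 0.05), P(Y > 33) = P(X ≤ 2).
  k=0: C(33,0)·0.05^0·0.95^33 = 0.184026
  k=1: C(33,1)·0.05^1·0.95^32 = 0.319624
  k=2: C(33,2)·0.05^2·0.95^31 = 0.269157
P(X ≤ 2) = 0.772807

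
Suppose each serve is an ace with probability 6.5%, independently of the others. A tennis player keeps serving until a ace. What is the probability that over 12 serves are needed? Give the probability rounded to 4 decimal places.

0.4464

Y = number of serves to the first success; geometric, p = 0.065.
P(Y > 12) = P(first 12 all fail) = (1−p)^12 = 0.446416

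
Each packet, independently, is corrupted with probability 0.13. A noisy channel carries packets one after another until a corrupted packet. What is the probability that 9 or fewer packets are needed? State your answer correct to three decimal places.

0.714

Y = number of packets to the first success; geometric, p = 0.13.
P(Y ≤ 9) = 1 − (1−p)^9 = 1 − 0.28554 = 0.71446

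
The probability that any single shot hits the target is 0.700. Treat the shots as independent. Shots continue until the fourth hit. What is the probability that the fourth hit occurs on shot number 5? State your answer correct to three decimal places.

Y = trial on which the fourth success occurs; negative binomial, r=4, p=0.70.
P(Y=5) = C(4,3) · p^4 · (1−p)^1
= 4 · 0.2401 · 0.3 = 0.28812

0.288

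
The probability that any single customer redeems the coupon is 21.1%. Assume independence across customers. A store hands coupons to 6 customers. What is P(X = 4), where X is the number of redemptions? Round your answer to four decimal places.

X ~ Binomial(n=6, p=0.211).
P(X=4) = C(6,4) · p^4 · (1−p)^2
= 15 · 0.0019821 · 0.62252 = 0.018509

0.0185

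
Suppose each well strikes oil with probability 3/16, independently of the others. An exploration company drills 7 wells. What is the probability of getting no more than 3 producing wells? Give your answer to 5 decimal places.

0.97333

X ~ Binomial(7, 0.1875); P(X ≤ 3) = Σ C(7,k) p^k (1−p)^(7−k) over k:
  k=0: C(7,0)·0.1875^0·0.8125^7 = 0.2337564
  k=1: C(7,1)·0.1875^1·0.8125^6 = 0.3776066
  k=2: C(7,2)·0.1875^2·0.8125^5 = 0.2614199
  k=3: C(7,3)·0.1875^3·0.8125^4 = 0.1005461
Total = 0.9733291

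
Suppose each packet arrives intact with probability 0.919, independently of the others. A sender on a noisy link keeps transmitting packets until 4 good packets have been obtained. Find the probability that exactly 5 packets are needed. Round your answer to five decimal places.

0.23110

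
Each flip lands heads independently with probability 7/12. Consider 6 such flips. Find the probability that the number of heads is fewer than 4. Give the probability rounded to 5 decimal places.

0.49021

X ~ Binomial(6, 0.583333); P(X ≤ 3) = Σ C(6,k) p^k (1−p)^(6−k) over k:
  k=0: C(6,0)·0.583333^0·0.416667^6 = 0.0052328
  k=1: C(6,1)·0.583333^1·0.416667^5 = 0.0439554
  k=2: C(6,2)·0.583333^2·0.416667^4 = 0.1538438
  k=3: C(6,3)·0.583333^3·0.416667^3 = 0.2871750
Total = 0.4902069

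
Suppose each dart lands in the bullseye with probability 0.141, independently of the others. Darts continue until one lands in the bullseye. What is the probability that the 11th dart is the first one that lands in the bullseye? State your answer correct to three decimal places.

0.031

Geometric (trials to first success), p = 0.141.
P(Y = 11) = (1−p)^10 · p = 0.21874 · 0.141 = 0.03084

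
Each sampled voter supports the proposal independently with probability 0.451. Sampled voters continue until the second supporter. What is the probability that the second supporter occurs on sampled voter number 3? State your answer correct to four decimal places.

0.2233

Y = trial on which the second success occurs; negative binomial, r=2, p=0.451.
P(Y=3) = C(2,1) · p^2 · (1−p)^1
= 2 · 0.2034 · 0.549 = 0.223334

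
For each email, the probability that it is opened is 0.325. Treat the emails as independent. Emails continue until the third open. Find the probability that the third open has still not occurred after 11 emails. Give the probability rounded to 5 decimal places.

Needing more than 11 emails ⇔ fewer than 3 successes in the first 11. With X ~ Binomial(11, 0.325), P(Y > 11) = P(X ≤ 2).
  k=0: C(11,0)·0.325^0·0.675^11 = 0.0132538
  k=1: C(11,1)·0.325^1·0.675^10 = 0.0701962
  k=2: C(11,2)·0.325^2·0.675^9 = 0.1689909
P(X ≤ 2) = 0.2524410

0.25244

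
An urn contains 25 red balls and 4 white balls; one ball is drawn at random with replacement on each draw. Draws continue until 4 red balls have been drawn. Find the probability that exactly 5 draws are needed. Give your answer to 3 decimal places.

Y = trial on which the fourth success occurs; negative binomial, r=4, p=0.862069.
P(Y=5) = C(4,3) · p^4 · (1−p)^1
= 4 · 0.55229 · 0.13793 = 0.30471

0.305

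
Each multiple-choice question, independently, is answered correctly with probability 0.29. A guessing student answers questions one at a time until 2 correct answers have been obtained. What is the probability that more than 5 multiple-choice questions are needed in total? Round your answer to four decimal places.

0.5489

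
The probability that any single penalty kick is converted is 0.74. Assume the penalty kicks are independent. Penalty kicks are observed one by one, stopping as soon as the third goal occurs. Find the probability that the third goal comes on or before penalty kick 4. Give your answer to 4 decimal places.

Finishing within 4 penalty kicks ⇔ at least 3 successes in the first 4. With X ~ Binomial(4, 0.74), P(Y ≤ 4) = 1 − P(X ≤ 2).
  k=0: C(4,0)·0.74^0·0.26^4 = 0.004570
  k=1: C(4,1)·0.74^1·0.26^3 = 0.052025
  k=2: C(4,2)·0.74^2·0.26^2 = 0.222107
1 − 0.278701 = 0.721299

0.7213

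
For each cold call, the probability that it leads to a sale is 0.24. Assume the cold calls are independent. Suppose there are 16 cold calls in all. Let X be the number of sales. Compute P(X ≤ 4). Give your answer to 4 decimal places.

0.6659

X ~ Binomial(16, 0.24); P(X ≤ 4) = Σ C(16,k) p^k (1−p)^(16−k) over k:
  k=0: C(16,0)·0.24^0·0.76^16 = 0.012388
  k=1: C(16,1)·0.24^1·0.76^15 = 0.062594
  k=2: C(16,2)·0.24^2·0.76^14 = 0.148250
  k=3: C(16,3)·0.24^3·0.76^13 = 0.218473
  k=4: C(16,4)·0.24^4·0.76^12 = 0.224223
Total = 0.665929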